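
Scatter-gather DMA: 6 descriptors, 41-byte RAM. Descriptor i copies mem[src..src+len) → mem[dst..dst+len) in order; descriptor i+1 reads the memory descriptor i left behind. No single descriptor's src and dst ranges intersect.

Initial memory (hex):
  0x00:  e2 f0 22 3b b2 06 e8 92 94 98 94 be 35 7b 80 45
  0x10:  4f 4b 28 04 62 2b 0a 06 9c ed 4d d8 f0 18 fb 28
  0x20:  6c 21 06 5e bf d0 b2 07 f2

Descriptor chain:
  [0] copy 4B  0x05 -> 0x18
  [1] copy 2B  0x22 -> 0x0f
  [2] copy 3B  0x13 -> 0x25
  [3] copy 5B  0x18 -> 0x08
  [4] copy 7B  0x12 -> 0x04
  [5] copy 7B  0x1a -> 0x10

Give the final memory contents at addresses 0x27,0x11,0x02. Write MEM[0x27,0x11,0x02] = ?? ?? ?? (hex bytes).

MEM[0x27,0x11,0x02] = 2b 94 22

D0: mem[0x18..0x1b] <- [06 e8 92 94]
D1: mem[0x0f..0x10] <- [06 5e]
D2: mem[0x25..0x27] <- [04 62 2b]
D3: mem[0x08..0x0c] <- [06 e8 92 94 f0]
D4: mem[0x04..0x0a] <- [28 04 62 2b 0a 06 06]
D5: mem[0x10..0x16] <- [92 94 f0 18 fb 28 6c]
query mem[0x27]=0x2b, mem[0x11]=0x94, mem[0x02]=0x22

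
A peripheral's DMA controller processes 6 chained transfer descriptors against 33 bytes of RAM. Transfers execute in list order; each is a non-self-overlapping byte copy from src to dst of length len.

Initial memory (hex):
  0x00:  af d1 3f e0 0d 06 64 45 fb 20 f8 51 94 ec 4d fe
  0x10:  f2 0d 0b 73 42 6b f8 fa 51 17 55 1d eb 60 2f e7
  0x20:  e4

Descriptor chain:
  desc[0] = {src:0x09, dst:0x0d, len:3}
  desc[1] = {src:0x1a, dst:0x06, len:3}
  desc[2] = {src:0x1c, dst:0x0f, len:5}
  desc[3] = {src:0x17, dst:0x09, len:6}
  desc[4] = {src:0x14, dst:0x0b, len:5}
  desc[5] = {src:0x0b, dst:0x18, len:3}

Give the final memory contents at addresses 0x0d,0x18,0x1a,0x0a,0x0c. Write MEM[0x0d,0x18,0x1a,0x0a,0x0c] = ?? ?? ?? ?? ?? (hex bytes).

D0: mem[0x0d..0x0f] <- [20 f8 51]
D1: mem[0x06..0x08] <- [55 1d eb]
D2: mem[0x0f..0x13] <- [eb 60 2f e7 e4]
D3: mem[0x09..0x0e] <- [fa 51 17 55 1d eb]
D4: mem[0x0b..0x0f] <- [42 6b f8 fa 51]
D5: mem[0x18..0x1a] <- [42 6b f8]
query mem[0x0d]=0xf8, mem[0x18]=0x42, mem[0x1a]=0xf8, mem[0x0a]=0x51, mem[0x0c]=0x6b

MEM[0x0d,0x18,0x1a,0x0a,0x0c] = f8 42 f8 51 6b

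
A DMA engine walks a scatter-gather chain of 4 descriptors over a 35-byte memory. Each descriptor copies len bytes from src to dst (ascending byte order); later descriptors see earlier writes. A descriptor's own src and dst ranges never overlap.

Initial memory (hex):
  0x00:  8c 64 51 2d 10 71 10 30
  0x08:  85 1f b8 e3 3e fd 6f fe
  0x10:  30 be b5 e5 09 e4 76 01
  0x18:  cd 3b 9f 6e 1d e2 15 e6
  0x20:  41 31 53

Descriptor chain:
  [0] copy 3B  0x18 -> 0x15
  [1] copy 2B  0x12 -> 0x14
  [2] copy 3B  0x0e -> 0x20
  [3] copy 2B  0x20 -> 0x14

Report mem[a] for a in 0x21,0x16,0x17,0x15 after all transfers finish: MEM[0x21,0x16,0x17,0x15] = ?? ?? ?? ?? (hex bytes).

  after D0: wrote 3B at 0x15 = cd3b9f
  after D1: wrote 2B at 0x14 = b5e5
  after D2: wrote 3B at 0x20 = 6ffe30
  after D3: wrote 2B at 0x14 = 6ffe
query mem[0x21]=0xfe, mem[0x16]=0x3b, mem[0x17]=0x9f, mem[0x15]=0xfe

MEM[0x21,0x16,0x17,0x15] = fe 3b 9f fe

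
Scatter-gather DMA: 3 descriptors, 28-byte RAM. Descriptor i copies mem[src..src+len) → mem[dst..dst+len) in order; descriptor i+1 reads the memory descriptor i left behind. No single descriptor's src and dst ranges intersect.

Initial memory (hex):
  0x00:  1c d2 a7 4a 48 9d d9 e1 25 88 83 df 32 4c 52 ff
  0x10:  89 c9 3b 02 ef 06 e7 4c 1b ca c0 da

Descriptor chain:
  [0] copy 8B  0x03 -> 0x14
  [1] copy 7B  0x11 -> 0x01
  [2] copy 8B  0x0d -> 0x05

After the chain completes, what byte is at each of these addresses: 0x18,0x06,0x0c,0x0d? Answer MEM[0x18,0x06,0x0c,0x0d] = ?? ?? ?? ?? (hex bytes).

D0: mem[0x14..0x1b] <- [4a 48 9d d9 e1 25 88 83]
D1: mem[0x01..0x07] <- [c9 3b 02 4a 48 9d d9]
D2: mem[0x05..0x0c] <- [4c 52 ff 89 c9 3b 02 4a]
query mem[0x18]=0xe1, mem[0x06]=0x52, mem[0x0c]=0x4a, mem[0x0d]=0x4c

MEM[0x18,0x06,0x0c,0x0d] = e1 52 4a 4c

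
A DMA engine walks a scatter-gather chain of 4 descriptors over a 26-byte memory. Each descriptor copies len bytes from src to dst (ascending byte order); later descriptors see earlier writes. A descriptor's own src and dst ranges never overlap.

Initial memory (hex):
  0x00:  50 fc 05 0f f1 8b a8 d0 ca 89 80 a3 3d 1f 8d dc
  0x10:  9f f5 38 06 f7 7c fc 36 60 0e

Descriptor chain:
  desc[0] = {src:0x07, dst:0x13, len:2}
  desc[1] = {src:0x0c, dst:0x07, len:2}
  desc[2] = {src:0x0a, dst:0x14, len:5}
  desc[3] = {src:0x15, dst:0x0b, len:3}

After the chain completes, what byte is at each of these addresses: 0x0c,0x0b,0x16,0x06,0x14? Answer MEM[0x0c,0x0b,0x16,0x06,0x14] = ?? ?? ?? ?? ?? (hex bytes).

MEM[0x0c,0x0b,0x16,0x06,0x14] = 3d a3 3d a8 80

#0 dst[0x13+2] := {0xd0,0xca}
#1 dst[0x07+2] := {0x3d,0x1f}
#2 dst[0x14+5] := {0x80,0xa3,0x3d,0x1f,0x8d}
#3 dst[0x0b+3] := {0xa3,0x3d,0x1f}
query mem[0x0c]=0x3d, mem[0x0b]=0xa3, mem[0x16]=0x3d, mem[0x06]=0xa8, mem[0x14]=0x80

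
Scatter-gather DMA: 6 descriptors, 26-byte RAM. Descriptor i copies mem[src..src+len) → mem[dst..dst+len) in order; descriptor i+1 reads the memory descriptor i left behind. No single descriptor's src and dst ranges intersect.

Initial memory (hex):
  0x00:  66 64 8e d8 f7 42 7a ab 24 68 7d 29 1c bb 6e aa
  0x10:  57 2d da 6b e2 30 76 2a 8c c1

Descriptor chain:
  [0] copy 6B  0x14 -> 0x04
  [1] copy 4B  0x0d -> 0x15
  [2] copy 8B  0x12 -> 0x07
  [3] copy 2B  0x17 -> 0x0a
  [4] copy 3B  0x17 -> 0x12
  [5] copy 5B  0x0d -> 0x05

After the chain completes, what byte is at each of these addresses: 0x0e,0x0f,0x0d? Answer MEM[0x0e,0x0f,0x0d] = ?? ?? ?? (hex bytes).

  after D0: wrote 6B at 0x04 = e230762a8cc1
  after D1: wrote 4B at 0x15 = bb6eaa57
  after D2: wrote 8B at 0x07 = da6be2bb6eaa57c1
  after D3: wrote 2B at 0x0a = aa57
  after D4: wrote 3B at 0x12 = aa57c1
  after D5: wrote 5B at 0x05 = 57c1aa572d
query mem[0x0e]=0xc1, mem[0x0f]=0xaa, mem[0x0d]=0x57

MEM[0x0e,0x0f,0x0d] = c1 aa 57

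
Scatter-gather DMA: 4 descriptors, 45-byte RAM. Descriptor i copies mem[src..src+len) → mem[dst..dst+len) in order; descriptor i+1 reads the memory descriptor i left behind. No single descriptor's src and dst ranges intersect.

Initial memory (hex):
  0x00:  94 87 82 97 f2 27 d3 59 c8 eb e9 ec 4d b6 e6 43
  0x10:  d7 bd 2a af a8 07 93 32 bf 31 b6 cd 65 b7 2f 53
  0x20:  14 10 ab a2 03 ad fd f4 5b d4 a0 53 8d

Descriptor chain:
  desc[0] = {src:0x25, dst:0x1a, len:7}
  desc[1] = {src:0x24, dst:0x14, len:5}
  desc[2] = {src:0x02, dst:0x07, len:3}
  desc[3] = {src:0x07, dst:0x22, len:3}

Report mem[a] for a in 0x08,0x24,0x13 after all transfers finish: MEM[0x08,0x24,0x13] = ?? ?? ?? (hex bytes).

MEM[0x08,0x24,0x13] = 97 f2 af

[0] 0x25->0x1a len=7 : ad fd f4 5b d4 a0 53
[1] 0x24->0x14 len=5 : 03 ad fd f4 5b
[2] 0x02->0x07 len=3 : 82 97 f2
[3] 0x07->0x22 len=3 : 82 97 f2
query mem[0x08]=0x97, mem[0x24]=0xf2, mem[0x13]=0xaf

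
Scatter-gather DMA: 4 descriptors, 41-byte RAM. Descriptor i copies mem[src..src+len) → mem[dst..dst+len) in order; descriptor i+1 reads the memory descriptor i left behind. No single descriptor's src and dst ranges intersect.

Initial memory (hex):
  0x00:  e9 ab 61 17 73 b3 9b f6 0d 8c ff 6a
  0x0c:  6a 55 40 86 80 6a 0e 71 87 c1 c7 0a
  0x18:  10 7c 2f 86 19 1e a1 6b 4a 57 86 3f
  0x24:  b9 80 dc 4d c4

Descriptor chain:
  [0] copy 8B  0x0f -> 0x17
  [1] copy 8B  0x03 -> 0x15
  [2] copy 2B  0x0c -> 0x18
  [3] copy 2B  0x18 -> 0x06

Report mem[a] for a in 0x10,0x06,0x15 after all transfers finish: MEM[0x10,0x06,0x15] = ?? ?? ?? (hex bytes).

MEM[0x10,0x06,0x15] = 80 6a 17

[0] 0x0f->0x17 len=8 : 86 80 6a 0e 71 87 c1 c7
[1] 0x03->0x15 len=8 : 17 73 b3 9b f6 0d 8c ff
[2] 0x0c->0x18 len=2 : 6a 55
[3] 0x18->0x06 len=2 : 6a 55
query mem[0x10]=0x80, mem[0x06]=0x6a, mem[0x15]=0x17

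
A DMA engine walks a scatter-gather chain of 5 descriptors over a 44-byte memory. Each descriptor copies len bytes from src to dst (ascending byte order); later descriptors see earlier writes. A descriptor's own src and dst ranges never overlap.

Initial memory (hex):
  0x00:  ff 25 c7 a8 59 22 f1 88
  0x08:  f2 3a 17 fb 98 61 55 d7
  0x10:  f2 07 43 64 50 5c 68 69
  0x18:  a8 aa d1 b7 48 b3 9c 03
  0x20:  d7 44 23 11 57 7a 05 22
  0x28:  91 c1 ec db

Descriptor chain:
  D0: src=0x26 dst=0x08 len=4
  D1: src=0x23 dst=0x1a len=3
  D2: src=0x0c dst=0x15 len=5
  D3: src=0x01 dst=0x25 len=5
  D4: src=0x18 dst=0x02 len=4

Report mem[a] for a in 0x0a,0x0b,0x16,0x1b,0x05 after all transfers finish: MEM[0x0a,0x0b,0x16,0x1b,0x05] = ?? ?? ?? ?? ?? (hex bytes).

MEM[0x0a,0x0b,0x16,0x1b,0x05] = 91 c1 61 57 57

[0] 0x26->0x08 len=4 : 05 22 91 c1
[1] 0x23->0x1a len=3 : 11 57 7a
[2] 0x0c->0x15 len=5 : 98 61 55 d7 f2
[3] 0x01->0x25 len=5 : 25 c7 a8 59 22
[4] 0x18->0x02 len=4 : d7 f2 11 57
query mem[0x0a]=0x91, mem[0x0b]=0xc1, mem[0x16]=0x61, mem[0x1b]=0x57, mem[0x05]=0x57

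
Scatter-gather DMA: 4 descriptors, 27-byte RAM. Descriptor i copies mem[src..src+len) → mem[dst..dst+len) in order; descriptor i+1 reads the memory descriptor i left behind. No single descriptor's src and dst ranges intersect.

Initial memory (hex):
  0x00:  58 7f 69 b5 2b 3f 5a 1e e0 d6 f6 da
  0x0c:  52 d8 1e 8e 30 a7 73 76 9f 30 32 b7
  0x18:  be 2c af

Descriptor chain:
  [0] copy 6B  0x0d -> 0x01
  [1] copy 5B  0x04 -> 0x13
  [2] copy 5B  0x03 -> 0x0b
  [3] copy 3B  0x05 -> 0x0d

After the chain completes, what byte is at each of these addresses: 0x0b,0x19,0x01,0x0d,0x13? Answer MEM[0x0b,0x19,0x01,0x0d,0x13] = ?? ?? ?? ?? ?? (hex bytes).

#0 dst[0x01+6] := {0xd8,0x1e,0x8e,0x30,0xa7,0x73}
#1 dst[0x13+5] := {0x30,0xa7,0x73,0x1e,0xe0}
#2 dst[0x0b+5] := {0x8e,0x30,0xa7,0x73,0x1e}
#3 dst[0x0d+3] := {0xa7,0x73,0x1e}
query mem[0x0b]=0x8e, mem[0x19]=0x2c, mem[0x01]=0xd8, mem[0x0d]=0xa7, mem[0x13]=0x30

MEM[0x0b,0x19,0x01,0x0d,0x13] = 8e 2c d8 a7 30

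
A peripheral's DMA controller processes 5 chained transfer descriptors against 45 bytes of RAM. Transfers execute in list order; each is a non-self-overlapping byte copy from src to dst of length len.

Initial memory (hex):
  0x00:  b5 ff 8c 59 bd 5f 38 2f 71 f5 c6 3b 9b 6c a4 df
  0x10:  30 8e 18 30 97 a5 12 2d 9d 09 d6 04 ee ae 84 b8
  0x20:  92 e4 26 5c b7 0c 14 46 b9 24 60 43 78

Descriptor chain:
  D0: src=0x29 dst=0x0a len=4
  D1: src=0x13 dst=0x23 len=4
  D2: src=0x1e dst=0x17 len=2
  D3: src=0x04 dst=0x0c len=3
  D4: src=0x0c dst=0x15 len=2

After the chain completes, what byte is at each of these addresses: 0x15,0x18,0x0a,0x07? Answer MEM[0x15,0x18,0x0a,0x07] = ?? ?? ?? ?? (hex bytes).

D0: mem[0x0a..0x0d] <- [24 60 43 78]
D1: mem[0x23..0x26] <- [30 97 a5 12]
D2: mem[0x17..0x18] <- [84 b8]
D3: mem[0x0c..0x0e] <- [bd 5f 38]
D4: mem[0x15..0x16] <- [bd 5f]
query mem[0x15]=0xbd, mem[0x18]=0xb8, mem[0x0a]=0x24, mem[0x07]=0x2f

MEM[0x15,0x18,0x0a,0x07] = bd b8 24 2f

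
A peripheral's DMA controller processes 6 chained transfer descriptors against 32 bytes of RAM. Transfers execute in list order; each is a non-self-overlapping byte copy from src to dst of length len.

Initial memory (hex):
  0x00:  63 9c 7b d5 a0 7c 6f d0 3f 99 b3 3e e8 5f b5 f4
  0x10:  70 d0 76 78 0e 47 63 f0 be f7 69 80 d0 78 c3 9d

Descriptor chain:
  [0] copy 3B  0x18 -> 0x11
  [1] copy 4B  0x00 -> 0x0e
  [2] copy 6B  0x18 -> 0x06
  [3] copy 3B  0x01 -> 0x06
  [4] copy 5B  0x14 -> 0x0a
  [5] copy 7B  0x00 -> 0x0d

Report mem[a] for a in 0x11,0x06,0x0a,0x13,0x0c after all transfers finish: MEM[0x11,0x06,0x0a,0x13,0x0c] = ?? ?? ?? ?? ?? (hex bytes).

#0 dst[0x11+3] := {0xbe,0xf7,0x69}
#1 dst[0x0e+4] := {0x63,0x9c,0x7b,0xd5}
#2 dst[0x06+6] := {0xbe,0xf7,0x69,0x80,0xd0,0x78}
#3 dst[0x06+3] := {0x9c,0x7b,0xd5}
#4 dst[0x0a+5] := {0x0e,0x47,0x63,0xf0,0xbe}
#5 dst[0x0d+7] := {0x63,0x9c,0x7b,0xd5,0xa0,0x7c,0x9c}
query mem[0x11]=0xa0, mem[0x06]=0x9c, mem[0x0a]=0x0e, mem[0x13]=0x9c, mem[0x0c]=0x63

MEM[0x11,0x06,0x0a,0x13,0x0c] = a0 9c 0e 9c 63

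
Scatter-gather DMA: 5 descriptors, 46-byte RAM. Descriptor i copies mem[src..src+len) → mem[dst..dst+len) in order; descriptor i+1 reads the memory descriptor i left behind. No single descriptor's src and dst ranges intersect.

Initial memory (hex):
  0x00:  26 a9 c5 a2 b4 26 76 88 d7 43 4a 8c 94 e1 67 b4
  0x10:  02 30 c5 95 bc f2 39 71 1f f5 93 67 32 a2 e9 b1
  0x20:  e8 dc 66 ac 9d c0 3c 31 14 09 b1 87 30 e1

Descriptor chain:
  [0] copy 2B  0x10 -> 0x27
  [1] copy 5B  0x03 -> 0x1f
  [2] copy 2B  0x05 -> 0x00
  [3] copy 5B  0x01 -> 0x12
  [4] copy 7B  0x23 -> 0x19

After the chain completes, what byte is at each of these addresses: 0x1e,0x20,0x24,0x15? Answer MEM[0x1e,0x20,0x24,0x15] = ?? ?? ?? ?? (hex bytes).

MEM[0x1e,0x20,0x24,0x15] = 30 b4 9d b4

  after D0: wrote 2B at 0x27 = 0230
  after D1: wrote 5B at 0x1f = a2b4267688
  after D2: wrote 2B at 0x00 = 2676
  after D3: wrote 5B at 0x12 = 76c5a2b426
  after D4: wrote 7B at 0x19 = 889dc03c023009
query mem[0x1e]=0x30, mem[0x20]=0xb4, mem[0x24]=0x9d, mem[0x15]=0xb4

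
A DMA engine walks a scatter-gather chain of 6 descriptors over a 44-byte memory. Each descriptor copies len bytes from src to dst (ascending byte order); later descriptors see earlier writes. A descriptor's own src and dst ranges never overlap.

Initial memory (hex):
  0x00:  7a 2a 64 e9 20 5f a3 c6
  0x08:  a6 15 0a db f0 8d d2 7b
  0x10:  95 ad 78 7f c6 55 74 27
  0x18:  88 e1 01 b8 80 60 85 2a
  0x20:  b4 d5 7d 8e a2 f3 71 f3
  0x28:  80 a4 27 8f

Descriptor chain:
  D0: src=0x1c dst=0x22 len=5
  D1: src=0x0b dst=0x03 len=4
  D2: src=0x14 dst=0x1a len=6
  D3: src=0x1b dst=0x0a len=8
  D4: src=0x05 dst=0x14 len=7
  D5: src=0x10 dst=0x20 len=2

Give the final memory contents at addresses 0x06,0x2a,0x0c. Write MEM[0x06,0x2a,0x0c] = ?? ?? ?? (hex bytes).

  after D0: wrote 5B at 0x22 = 8060852ab4
  after D1: wrote 4B at 0x03 = dbf08dd2
  after D2: wrote 6B at 0x1a = c655742788e1
  after D3: wrote 8B at 0x0a = 55742788e1b4d580
  after D4: wrote 7B at 0x14 = 8dd2c6a6155574
  after D5: wrote 2B at 0x20 = d580
query mem[0x06]=0xd2, mem[0x2a]=0x27, mem[0x0c]=0x27

MEM[0x06,0x2a,0x0c] = d2 27 27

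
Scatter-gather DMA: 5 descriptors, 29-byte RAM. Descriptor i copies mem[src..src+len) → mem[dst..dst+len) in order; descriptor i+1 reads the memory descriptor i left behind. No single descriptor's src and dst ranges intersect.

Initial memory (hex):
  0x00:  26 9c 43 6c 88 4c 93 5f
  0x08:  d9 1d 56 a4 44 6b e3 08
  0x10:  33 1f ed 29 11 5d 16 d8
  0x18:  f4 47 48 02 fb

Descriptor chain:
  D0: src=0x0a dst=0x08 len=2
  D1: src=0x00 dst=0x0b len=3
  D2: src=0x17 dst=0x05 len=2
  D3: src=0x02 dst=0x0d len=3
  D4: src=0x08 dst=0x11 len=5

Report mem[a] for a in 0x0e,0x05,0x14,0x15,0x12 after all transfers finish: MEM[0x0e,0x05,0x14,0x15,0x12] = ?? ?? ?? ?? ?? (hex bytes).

MEM[0x0e,0x05,0x14,0x15,0x12] = 6c d8 26 9c a4

#0 dst[0x08+2] := {0x56,0xa4}
#1 dst[0x0b+3] := {0x26,0x9c,0x43}
#2 dst[0x05+2] := {0xd8,0xf4}
#3 dst[0x0d+3] := {0x43,0x6c,0x88}
#4 dst[0x11+5] := {0x56,0xa4,0x56,0x26,0x9c}
query mem[0x0e]=0x6c, mem[0x05]=0xd8, mem[0x14]=0x26, mem[0x15]=0x9c, mem[0x12]=0xa4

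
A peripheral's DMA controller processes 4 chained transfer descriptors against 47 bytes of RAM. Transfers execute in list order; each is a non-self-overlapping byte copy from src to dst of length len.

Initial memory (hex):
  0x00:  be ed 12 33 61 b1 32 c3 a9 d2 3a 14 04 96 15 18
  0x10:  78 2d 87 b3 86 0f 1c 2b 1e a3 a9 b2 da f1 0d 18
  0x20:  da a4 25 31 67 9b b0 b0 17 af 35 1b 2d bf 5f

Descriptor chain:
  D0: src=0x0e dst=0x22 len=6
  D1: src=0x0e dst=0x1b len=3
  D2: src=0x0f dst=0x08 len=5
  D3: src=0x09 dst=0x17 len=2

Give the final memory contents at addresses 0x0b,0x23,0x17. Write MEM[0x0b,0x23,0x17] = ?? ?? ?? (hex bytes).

#0 dst[0x22+6] := {0x15,0x18,0x78,0x2d,0x87,0xb3}
#1 dst[0x1b+3] := {0x15,0x18,0x78}
#2 dst[0x08+5] := {0x18,0x78,0x2d,0x87,0xb3}
#3 dst[0x17+2] := {0x78,0x2d}
query mem[0x0b]=0x87, mem[0x23]=0x18, mem[0x17]=0x78

MEM[0x0b,0x23,0x17] = 87 18 78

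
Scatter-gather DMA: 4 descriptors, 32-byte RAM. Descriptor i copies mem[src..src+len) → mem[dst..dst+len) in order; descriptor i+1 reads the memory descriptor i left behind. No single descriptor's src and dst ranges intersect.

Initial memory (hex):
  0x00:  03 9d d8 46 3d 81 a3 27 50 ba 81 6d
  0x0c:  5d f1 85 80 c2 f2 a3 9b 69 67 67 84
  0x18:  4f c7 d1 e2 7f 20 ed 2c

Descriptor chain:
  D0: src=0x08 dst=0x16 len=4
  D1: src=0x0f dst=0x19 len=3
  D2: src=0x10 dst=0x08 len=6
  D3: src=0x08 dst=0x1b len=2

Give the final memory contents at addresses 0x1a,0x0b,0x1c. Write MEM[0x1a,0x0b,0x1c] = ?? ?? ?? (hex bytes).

MEM[0x1a,0x0b,0x1c] = c2 9b f2

  after D0: wrote 4B at 0x16 = 50ba816d
  after D1: wrote 3B at 0x19 = 80c2f2
  after D2: wrote 6B at 0x08 = c2f2a39b6967
  after D3: wrote 2B at 0x1b = c2f2
query mem[0x1a]=0xc2, mem[0x0b]=0x9b, mem[0x1c]=0xf2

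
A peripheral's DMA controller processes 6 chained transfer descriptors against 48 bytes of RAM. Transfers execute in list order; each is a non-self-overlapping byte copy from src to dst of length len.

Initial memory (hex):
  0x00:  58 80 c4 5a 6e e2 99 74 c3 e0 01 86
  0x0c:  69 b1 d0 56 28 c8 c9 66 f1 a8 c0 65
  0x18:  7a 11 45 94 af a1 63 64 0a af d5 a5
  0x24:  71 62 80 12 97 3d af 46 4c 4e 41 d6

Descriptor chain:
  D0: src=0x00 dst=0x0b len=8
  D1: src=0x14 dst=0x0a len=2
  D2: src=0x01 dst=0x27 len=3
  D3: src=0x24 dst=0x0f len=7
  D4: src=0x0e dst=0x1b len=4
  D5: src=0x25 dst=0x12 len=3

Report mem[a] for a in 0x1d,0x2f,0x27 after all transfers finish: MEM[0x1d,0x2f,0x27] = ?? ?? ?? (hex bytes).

MEM[0x1d,0x2f,0x27] = 62 d6 80

#0 dst[0x0b+8] := {0x58,0x80,0xc4,0x5a,0x6e,0xe2,0x99,0x74}
#1 dst[0x0a+2] := {0xf1,0xa8}
#2 dst[0x27+3] := {0x80,0xc4,0x5a}
#3 dst[0x0f+7] := {0x71,0x62,0x80,0x80,0xc4,0x5a,0xaf}
#4 dst[0x1b+4] := {0x5a,0x71,0x62,0x80}
#5 dst[0x12+3] := {0x62,0x80,0x80}
query mem[0x1d]=0x62, mem[0x2f]=0xd6, mem[0x27]=0x80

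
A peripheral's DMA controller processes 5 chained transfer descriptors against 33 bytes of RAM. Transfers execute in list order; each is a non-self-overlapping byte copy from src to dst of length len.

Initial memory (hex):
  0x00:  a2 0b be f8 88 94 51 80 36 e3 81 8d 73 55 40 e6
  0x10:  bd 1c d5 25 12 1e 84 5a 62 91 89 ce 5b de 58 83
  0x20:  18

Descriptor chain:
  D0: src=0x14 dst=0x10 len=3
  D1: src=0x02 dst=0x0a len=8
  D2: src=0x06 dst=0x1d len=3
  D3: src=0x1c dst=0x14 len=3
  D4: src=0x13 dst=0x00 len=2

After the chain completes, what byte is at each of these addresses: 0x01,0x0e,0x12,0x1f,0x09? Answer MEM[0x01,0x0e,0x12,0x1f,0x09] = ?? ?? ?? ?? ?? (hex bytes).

MEM[0x01,0x0e,0x12,0x1f,0x09] = 5b 51 84 36 e3

  after D0: wrote 3B at 0x10 = 121e84
  after D1: wrote 8B at 0x0a = bef88894518036e3
  after D2: wrote 3B at 0x1d = 518036
  after D3: wrote 3B at 0x14 = 5b5180
  after D4: wrote 2B at 0x00 = 255b
query mem[0x01]=0x5b, mem[0x0e]=0x51, mem[0x12]=0x84, mem[0x1f]=0x36, mem[0x09]=0xe3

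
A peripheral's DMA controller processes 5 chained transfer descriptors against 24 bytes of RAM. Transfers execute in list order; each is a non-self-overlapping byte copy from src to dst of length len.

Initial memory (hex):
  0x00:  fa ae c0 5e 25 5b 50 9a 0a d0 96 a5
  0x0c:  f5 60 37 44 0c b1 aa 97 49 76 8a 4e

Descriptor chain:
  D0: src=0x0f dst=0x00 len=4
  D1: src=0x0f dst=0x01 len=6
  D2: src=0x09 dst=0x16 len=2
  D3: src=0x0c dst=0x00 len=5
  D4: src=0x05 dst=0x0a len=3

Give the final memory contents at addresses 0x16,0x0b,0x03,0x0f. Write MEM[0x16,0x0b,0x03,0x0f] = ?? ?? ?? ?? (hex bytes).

D0: mem[0x00..0x03] <- [44 0c b1 aa]
D1: mem[0x01..0x06] <- [44 0c b1 aa 97 49]
D2: mem[0x16..0x17] <- [d0 96]
D3: mem[0x00..0x04] <- [f5 60 37 44 0c]
D4: mem[0x0a..0x0c] <- [97 49 9a]
query mem[0x16]=0xd0, mem[0x0b]=0x49, mem[0x03]=0x44, mem[0x0f]=0x44

MEM[0x16,0x0b,0x03,0x0f] = d0 49 44 44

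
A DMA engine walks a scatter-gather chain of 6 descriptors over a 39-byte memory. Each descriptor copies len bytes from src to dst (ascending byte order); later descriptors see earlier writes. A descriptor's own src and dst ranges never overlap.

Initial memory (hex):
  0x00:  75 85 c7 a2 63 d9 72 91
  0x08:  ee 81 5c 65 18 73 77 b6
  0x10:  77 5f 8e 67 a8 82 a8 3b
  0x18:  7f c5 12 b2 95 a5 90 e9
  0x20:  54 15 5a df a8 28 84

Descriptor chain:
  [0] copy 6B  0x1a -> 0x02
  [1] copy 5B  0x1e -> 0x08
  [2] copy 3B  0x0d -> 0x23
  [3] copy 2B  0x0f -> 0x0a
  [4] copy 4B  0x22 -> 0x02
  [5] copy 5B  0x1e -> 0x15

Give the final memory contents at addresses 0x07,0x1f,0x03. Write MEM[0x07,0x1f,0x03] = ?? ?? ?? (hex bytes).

MEM[0x07,0x1f,0x03] = e9 e9 73

D0: mem[0x02..0x07] <- [12 b2 95 a5 90 e9]
D1: mem[0x08..0x0c] <- [90 e9 54 15 5a]
D2: mem[0x23..0x25] <- [73 77 b6]
D3: mem[0x0a..0x0b] <- [b6 77]
D4: mem[0x02..0x05] <- [5a 73 77 b6]
D5: mem[0x15..0x19] <- [90 e9 54 15 5a]
query mem[0x07]=0xe9, mem[0x1f]=0xe9, mem[0x03]=0x73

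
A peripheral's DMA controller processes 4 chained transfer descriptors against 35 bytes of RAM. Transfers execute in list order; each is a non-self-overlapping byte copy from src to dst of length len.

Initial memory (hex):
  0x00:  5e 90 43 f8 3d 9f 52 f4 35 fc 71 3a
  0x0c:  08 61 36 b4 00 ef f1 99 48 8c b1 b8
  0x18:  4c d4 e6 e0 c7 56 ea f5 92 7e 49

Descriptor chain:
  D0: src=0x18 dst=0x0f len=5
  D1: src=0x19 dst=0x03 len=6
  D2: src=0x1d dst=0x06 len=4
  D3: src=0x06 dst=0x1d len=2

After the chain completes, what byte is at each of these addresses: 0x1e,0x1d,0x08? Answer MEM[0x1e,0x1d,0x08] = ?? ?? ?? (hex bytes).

MEM[0x1e,0x1d,0x08] = ea 56 f5

[0] 0x18->0x0f len=5 : 4c d4 e6 e0 c7
[1] 0x19->0x03 len=6 : d4 e6 e0 c7 56 ea
[2] 0x1d->0x06 len=4 : 56 ea f5 92
[3] 0x06->0x1d len=2 : 56 ea
query mem[0x1e]=0xea, mem[0x1d]=0x56, mem[0x08]=0xf5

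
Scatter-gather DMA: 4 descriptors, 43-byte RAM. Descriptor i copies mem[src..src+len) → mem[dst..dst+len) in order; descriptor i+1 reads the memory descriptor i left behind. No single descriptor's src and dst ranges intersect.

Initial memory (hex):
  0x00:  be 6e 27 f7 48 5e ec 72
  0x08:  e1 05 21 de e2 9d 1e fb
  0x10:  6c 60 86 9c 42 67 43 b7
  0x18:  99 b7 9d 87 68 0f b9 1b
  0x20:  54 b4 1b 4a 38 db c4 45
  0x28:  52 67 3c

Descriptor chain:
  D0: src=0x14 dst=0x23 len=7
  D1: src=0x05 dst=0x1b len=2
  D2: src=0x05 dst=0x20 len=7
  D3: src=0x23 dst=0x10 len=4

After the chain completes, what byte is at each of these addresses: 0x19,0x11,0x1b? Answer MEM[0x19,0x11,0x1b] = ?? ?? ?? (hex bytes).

D0: mem[0x23..0x29] <- [42 67 43 b7 99 b7 9d]
D1: mem[0x1b..0x1c] <- [5e ec]
D2: mem[0x20..0x26] <- [5e ec 72 e1 05 21 de]
D3: mem[0x10..0x13] <- [e1 05 21 de]
query mem[0x19]=0xb7, mem[0x11]=0x05, mem[0x1b]=0x5e

MEM[0x19,0x11,0x1b] = b7 05 5e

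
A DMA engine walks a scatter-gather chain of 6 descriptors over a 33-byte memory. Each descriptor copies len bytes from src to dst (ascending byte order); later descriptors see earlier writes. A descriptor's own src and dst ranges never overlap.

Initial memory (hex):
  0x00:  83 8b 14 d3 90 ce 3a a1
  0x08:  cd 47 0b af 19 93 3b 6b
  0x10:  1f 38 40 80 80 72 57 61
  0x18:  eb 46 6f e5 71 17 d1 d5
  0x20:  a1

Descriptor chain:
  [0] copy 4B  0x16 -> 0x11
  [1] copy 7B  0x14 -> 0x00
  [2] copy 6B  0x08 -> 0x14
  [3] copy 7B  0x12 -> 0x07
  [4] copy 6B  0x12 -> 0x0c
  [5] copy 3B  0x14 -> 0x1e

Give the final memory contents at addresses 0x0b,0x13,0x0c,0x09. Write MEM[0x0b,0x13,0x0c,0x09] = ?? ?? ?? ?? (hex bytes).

MEM[0x0b,0x13,0x0c,0x09] = 0b eb 61 cd

  after D0: wrote 4B at 0x11 = 5761eb46
  after D1: wrote 7B at 0x00 = 46725761eb466f
  after D2: wrote 6B at 0x14 = cd470baf1993
  after D3: wrote 7B at 0x07 = 61ebcd470baf19
  after D4: wrote 6B at 0x0c = 61ebcd470baf
  after D5: wrote 3B at 0x1e = cd470b
query mem[0x0b]=0x0b, mem[0x13]=0xeb, mem[0x0c]=0x61, mem[0x09]=0xcd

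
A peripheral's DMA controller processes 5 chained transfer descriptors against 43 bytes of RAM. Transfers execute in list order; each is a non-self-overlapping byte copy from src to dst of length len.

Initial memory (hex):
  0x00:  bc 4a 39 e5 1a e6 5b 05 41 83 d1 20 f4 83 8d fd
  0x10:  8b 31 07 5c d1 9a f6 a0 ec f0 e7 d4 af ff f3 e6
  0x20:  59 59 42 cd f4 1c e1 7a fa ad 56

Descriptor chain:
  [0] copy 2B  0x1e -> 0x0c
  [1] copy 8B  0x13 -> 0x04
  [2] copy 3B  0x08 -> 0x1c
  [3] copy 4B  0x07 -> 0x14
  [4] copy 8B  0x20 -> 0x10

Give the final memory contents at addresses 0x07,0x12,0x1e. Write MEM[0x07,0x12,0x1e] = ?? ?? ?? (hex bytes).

MEM[0x07,0x12,0x1e] = f6 42 f0

  after D0: wrote 2B at 0x0c = f3e6
  after D1: wrote 8B at 0x04 = 5cd19af6a0ecf0e7
  after D2: wrote 3B at 0x1c = a0ecf0
  after D3: wrote 4B at 0x14 = f6a0ecf0
  after D4: wrote 8B at 0x10 = 595942cdf41ce17a
query mem[0x07]=0xf6, mem[0x12]=0x42, mem[0x1e]=0xf0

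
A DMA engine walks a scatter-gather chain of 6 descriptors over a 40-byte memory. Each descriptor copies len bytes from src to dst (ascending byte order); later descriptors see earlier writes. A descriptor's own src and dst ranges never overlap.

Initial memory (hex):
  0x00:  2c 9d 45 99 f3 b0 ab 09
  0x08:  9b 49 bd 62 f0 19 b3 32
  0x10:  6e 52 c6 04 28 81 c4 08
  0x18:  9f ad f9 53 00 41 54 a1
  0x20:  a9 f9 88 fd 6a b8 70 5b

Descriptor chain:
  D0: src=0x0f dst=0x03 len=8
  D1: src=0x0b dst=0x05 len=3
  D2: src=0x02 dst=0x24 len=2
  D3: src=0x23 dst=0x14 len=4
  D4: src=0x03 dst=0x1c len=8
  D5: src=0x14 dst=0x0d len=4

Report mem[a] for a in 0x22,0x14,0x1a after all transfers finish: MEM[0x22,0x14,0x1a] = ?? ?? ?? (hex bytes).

MEM[0x22,0x14,0x1a] = 81 fd f9

#0 dst[0x03+8] := {0x32,0x6e,0x52,0xc6,0x04,0x28,0x81,0xc4}
#1 dst[0x05+3] := {0x62,0xf0,0x19}
#2 dst[0x24+2] := {0x45,0x32}
#3 dst[0x14+4] := {0xfd,0x45,0x32,0x70}
#4 dst[0x1c+8] := {0x32,0x6e,0x62,0xf0,0x19,0x28,0x81,0xc4}
#5 dst[0x0d+4] := {0xfd,0x45,0x32,0x70}
query mem[0x22]=0x81, mem[0x14]=0xfd, mem[0x1a]=0xf9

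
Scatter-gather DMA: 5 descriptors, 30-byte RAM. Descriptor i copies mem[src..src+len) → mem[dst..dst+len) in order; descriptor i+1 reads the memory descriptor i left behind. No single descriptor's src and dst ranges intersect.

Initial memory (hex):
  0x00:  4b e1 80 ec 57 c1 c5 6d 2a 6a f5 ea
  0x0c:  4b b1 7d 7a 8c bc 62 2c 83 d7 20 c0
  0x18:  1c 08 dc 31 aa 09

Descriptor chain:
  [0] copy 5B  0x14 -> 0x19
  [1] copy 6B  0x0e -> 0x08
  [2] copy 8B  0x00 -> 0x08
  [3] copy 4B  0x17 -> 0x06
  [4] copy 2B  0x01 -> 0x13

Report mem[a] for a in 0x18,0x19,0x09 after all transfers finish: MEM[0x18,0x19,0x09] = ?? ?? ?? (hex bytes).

MEM[0x18,0x19,0x09] = 1c 83 d7

  after D0: wrote 5B at 0x19 = 83d720c01c
  after D1: wrote 6B at 0x08 = 7d7a8cbc622c
  after D2: wrote 8B at 0x08 = 4be180ec57c1c56d
  after D3: wrote 4B at 0x06 = c01c83d7
  after D4: wrote 2B at 0x13 = e180
query mem[0x18]=0x1c, mem[0x19]=0x83, mem[0x09]=0xd7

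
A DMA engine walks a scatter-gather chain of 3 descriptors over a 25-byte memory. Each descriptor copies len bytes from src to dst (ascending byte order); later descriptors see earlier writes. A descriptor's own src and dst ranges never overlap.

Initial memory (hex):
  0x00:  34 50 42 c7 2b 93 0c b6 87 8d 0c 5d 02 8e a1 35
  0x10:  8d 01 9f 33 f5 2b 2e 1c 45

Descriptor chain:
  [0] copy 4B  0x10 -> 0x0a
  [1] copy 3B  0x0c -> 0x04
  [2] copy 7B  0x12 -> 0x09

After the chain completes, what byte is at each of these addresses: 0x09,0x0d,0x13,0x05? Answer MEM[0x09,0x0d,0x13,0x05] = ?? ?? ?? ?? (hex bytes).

[0] 0x10->0x0a len=4 : 8d 01 9f 33
[1] 0x0c->0x04 len=3 : 9f 33 a1
[2] 0x12->0x09 len=7 : 9f 33 f5 2b 2e 1c 45
query mem[0x09]=0x9f, mem[0x0d]=0x2e, mem[0x13]=0x33, mem[0x05]=0x33

MEM[0x09,0x0d,0x13,0x05] = 9f 2e 33 33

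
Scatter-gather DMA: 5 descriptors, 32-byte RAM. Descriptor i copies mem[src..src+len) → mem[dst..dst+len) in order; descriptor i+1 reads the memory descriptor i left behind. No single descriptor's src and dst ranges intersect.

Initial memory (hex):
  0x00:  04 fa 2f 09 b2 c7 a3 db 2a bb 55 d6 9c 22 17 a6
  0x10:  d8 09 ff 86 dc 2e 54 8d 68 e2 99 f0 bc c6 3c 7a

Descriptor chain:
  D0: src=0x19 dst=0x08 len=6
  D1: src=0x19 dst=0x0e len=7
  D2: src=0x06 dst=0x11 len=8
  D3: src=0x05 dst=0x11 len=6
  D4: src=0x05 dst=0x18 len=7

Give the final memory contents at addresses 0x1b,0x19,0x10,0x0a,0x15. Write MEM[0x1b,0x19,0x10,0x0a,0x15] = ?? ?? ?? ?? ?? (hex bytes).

MEM[0x1b,0x19,0x10,0x0a,0x15] = e2 a3 f0 f0 99

  after D0: wrote 6B at 0x08 = e299f0bcc63c
  after D1: wrote 7B at 0x0e = e299f0bcc63c7a
  after D2: wrote 8B at 0x11 = a3dbe299f0bcc63c
  after D3: wrote 6B at 0x11 = c7a3dbe299f0
  after D4: wrote 7B at 0x18 = c7a3dbe299f0bc
query mem[0x1b]=0xe2, mem[0x19]=0xa3, mem[0x10]=0xf0, mem[0x0a]=0xf0, mem[0x15]=0x99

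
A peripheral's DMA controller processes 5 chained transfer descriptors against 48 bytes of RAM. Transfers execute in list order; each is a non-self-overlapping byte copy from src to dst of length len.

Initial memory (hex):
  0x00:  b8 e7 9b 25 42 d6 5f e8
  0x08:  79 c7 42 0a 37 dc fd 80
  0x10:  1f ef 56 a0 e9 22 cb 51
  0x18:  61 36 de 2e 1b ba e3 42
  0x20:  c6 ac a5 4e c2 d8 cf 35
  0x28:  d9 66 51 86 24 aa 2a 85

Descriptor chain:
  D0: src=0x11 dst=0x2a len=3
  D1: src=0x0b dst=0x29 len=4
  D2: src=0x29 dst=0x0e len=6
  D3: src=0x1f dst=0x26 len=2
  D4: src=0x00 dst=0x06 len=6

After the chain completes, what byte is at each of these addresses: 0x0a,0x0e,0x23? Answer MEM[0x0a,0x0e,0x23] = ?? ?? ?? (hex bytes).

  after D0: wrote 3B at 0x2a = ef56a0
  after D1: wrote 4B at 0x29 = 0a37dcfd
  after D2: wrote 6B at 0x0e = 0a37dcfdaa2a
  after D3: wrote 2B at 0x26 = 42c6
  after D4: wrote 6B at 0x06 = b8e79b2542d6
query mem[0x0a]=0x42, mem[0x0e]=0x0a, mem[0x23]=0x4e

MEM[0x0a,0x0e,0x23] = 42 0a 4e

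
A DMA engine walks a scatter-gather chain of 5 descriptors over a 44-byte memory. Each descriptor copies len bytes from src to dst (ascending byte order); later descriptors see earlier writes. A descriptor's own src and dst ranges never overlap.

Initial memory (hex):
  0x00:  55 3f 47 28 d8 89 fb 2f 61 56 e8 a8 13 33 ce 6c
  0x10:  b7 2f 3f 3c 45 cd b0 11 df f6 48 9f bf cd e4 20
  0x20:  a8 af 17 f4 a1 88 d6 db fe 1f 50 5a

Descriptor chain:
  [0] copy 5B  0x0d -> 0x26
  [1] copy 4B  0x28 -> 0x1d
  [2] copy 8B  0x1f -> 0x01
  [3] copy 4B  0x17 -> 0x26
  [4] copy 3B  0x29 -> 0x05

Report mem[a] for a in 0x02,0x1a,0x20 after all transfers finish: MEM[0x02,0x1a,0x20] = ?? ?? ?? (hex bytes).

MEM[0x02,0x1a,0x20] = 5a 48 5a

[0] 0x0d->0x26 len=5 : 33 ce 6c b7 2f
[1] 0x28->0x1d len=4 : 6c b7 2f 5a
[2] 0x1f->0x01 len=8 : 2f 5a af 17 f4 a1 88 33
[3] 0x17->0x26 len=4 : 11 df f6 48
[4] 0x29->0x05 len=3 : 48 2f 5a
query mem[0x02]=0x5a, mem[0x1a]=0x48, mem[0x20]=0x5a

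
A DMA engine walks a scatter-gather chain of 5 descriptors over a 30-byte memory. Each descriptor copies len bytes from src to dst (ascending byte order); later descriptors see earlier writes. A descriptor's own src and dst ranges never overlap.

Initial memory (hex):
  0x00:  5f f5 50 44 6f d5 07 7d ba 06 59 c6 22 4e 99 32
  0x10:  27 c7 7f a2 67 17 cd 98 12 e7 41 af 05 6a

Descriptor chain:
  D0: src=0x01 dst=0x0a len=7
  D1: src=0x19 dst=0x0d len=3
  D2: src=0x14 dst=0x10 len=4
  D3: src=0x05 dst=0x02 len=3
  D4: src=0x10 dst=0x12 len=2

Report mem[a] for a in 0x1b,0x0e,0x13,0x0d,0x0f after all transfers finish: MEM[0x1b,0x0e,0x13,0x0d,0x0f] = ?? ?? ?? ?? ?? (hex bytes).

MEM[0x1b,0x0e,0x13,0x0d,0x0f] = af 41 17 e7 af

  after D0: wrote 7B at 0x0a = f550446fd5077d
  after D1: wrote 3B at 0x0d = e741af
  after D2: wrote 4B at 0x10 = 6717cd98
  after D3: wrote 3B at 0x02 = d5077d
  after D4: wrote 2B at 0x12 = 6717
query mem[0x1b]=0xaf, mem[0x0e]=0x41, mem[0x13]=0x17, mem[0x0d]=0xe7, mem[0x0f]=0xaf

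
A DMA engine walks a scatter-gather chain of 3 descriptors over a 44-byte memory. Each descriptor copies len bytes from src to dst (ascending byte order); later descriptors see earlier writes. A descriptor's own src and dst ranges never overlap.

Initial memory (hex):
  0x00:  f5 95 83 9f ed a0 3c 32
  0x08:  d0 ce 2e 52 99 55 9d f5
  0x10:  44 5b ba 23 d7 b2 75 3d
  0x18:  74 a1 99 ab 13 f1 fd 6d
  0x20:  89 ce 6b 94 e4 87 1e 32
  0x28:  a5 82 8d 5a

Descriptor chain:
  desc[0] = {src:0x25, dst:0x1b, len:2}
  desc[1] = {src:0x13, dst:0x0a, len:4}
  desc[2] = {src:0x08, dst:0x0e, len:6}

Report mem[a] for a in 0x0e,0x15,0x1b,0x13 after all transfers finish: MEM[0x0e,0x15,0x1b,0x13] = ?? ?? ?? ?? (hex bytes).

MEM[0x0e,0x15,0x1b,0x13] = d0 b2 87 75

[0] 0x25->0x1b len=2 : 87 1e
[1] 0x13->0x0a len=4 : 23 d7 b2 75
[2] 0x08->0x0e len=6 : d0 ce 23 d7 b2 75
query mem[0x0e]=0xd0, mem[0x15]=0xb2, mem[0x1b]=0x87, mem[0x13]=0x75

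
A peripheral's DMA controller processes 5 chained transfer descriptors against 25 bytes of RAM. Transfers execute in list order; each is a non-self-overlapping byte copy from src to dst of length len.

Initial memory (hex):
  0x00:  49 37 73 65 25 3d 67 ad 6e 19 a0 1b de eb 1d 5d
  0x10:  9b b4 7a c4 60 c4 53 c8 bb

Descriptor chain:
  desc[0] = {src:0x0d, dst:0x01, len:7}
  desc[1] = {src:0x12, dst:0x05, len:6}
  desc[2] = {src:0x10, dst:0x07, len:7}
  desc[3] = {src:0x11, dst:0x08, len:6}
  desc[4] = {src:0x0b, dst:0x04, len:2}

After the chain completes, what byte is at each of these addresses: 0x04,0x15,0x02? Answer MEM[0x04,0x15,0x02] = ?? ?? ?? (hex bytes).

[0] 0x0d->0x01 len=7 : eb 1d 5d 9b b4 7a c4
[1] 0x12->0x05 len=6 : 7a c4 60 c4 53 c8
[2] 0x10->0x07 len=7 : 9b b4 7a c4 60 c4 53
[3] 0x11->0x08 len=6 : b4 7a c4 60 c4 53
[4] 0x0b->0x04 len=2 : 60 c4
query mem[0x04]=0x60, mem[0x15]=0xc4, mem[0x02]=0x1d

MEM[0x04,0x15,0x02] = 60 c4 1d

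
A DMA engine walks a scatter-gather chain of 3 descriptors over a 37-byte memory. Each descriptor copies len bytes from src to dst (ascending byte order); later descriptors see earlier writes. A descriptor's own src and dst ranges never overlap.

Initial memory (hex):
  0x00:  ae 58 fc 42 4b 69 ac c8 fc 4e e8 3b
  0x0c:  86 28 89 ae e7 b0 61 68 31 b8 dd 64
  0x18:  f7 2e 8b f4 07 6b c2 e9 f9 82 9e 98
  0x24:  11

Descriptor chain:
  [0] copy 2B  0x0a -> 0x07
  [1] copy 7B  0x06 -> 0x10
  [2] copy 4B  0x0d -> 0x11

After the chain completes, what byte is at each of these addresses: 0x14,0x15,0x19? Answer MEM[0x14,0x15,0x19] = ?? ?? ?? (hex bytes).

MEM[0x14,0x15,0x19] = ac 3b 2e

[0] 0x0a->0x07 len=2 : e8 3b
[1] 0x06->0x10 len=7 : ac e8 3b 4e e8 3b 86
[2] 0x0d->0x11 len=4 : 28 89 ae ac
query mem[0x14]=0xac, mem[0x15]=0x3b, mem[0x19]=0x2e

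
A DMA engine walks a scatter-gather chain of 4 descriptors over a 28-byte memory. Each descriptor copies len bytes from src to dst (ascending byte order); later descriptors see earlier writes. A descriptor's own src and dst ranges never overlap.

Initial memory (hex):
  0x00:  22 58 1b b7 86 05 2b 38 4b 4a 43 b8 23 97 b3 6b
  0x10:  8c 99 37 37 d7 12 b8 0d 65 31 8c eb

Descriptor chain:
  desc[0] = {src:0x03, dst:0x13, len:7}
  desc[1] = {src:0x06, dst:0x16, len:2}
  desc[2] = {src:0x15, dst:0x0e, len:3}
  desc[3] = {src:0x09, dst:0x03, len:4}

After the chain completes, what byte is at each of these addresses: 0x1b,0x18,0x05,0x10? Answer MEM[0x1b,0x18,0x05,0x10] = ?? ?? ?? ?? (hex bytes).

  after D0: wrote 7B at 0x13 = b786052b384b4a
  after D1: wrote 2B at 0x16 = 2b38
  after D2: wrote 3B at 0x0e = 052b38
  after D3: wrote 4B at 0x03 = 4a43b823
query mem[0x1b]=0xeb, mem[0x18]=0x4b, mem[0x05]=0xb8, mem[0x10]=0x38

MEM[0x1b,0x18,0x05,0x10] = eb 4b b8 38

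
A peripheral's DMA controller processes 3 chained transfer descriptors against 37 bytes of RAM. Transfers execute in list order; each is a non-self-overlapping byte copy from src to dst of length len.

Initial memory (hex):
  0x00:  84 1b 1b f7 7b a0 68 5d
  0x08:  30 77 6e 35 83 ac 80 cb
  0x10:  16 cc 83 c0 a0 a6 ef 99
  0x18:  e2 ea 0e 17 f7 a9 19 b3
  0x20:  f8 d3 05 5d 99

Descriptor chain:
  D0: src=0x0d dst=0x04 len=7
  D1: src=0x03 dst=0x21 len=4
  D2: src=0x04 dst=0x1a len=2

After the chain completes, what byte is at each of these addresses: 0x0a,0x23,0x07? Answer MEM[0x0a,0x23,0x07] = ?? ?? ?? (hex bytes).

MEM[0x0a,0x23,0x07] = c0 80 16

[0] 0x0d->0x04 len=7 : ac 80 cb 16 cc 83 c0
[1] 0x03->0x21 len=4 : f7 ac 80 cb
[2] 0x04->0x1a len=2 : ac 80
query mem[0x0a]=0xc0, mem[0x23]=0x80, mem[0x07]=0x16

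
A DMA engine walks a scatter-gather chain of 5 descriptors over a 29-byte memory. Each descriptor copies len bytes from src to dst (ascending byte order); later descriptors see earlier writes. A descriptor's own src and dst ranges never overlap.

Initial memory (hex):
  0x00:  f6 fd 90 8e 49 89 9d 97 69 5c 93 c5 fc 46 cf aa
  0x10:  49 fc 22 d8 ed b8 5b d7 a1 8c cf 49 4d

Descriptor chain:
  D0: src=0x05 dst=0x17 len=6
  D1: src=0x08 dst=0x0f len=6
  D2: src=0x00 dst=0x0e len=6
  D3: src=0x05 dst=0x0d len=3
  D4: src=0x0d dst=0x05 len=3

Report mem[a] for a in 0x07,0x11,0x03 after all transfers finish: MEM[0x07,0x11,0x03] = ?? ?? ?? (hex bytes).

#0 dst[0x17+6] := {0x89,0x9d,0x97,0x69,0x5c,0x93}
#1 dst[0x0f+6] := {0x69,0x5c,0x93,0xc5,0xfc,0x46}
#2 dst[0x0e+6] := {0xf6,0xfd,0x90,0x8e,0x49,0x89}
#3 dst[0x0d+3] := {0x89,0x9d,0x97}
#4 dst[0x05+3] := {0x89,0x9d,0x97}
query mem[0x07]=0x97, mem[0x11]=0x8e, mem[0x03]=0x8e

MEM[0x07,0x11,0x03] = 97 8e 8e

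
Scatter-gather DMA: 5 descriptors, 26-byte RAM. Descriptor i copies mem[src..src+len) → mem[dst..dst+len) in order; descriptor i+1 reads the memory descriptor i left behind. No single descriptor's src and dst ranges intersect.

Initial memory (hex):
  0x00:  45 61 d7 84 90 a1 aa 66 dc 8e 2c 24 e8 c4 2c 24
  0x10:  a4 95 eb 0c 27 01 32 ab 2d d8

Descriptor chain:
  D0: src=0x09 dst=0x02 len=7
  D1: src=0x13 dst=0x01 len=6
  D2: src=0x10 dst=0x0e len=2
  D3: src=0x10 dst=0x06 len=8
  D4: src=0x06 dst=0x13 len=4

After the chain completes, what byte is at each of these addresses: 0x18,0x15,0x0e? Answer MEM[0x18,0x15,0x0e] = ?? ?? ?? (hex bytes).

MEM[0x18,0x15,0x0e] = 2d eb a4

#0 dst[0x02+7] := {0x8e,0x2c,0x24,0xe8,0xc4,0x2c,0x24}
#1 dst[0x01+6] := {0x0c,0x27,0x01,0x32,0xab,0x2d}
#2 dst[0x0e+2] := {0xa4,0x95}
#3 dst[0x06+8] := {0xa4,0x95,0xeb,0x0c,0x27,0x01,0x32,0xab}
#4 dst[0x13+4] := {0xa4,0x95,0xeb,0x0c}
query mem[0x18]=0x2d, mem[0x15]=0xeb, mem[0x0e]=0xa4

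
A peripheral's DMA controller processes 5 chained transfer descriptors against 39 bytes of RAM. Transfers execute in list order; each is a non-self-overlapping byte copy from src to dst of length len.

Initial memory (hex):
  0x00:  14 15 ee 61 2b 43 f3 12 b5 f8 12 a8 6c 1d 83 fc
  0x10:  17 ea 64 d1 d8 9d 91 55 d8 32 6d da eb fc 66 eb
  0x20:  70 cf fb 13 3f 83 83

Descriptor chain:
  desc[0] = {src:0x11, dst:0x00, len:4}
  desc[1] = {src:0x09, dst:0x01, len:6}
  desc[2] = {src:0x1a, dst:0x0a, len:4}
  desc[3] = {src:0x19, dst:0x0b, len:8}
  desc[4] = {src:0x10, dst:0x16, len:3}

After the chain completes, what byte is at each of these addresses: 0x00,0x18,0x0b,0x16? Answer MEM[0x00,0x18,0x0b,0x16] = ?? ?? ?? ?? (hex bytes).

MEM[0x00,0x18,0x0b,0x16] = ea 70 32 66

D0: mem[0x00..0x03] <- [ea 64 d1 d8]
D1: mem[0x01..0x06] <- [f8 12 a8 6c 1d 83]
D2: mem[0x0a..0x0d] <- [6d da eb fc]
D3: mem[0x0b..0x12] <- [32 6d da eb fc 66 eb 70]
D4: mem[0x16..0x18] <- [66 eb 70]
query mem[0x00]=0xea, mem[0x18]=0x70, mem[0x0b]=0x32, mem[0x16]=0x66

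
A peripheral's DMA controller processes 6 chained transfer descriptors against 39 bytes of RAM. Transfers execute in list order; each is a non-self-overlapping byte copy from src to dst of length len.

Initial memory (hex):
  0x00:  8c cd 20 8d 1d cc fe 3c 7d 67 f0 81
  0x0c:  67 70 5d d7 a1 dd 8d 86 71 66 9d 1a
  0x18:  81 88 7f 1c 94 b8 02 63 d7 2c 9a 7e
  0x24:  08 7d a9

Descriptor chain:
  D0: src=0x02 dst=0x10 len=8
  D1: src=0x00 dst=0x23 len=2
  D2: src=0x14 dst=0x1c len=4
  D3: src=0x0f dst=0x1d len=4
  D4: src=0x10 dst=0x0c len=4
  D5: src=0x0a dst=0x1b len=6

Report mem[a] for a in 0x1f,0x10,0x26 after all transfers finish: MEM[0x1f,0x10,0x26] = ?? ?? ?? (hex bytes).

  after D0: wrote 8B at 0x10 = 208d1dccfe3c7d67
  after D1: wrote 2B at 0x23 = 8ccd
  after D2: wrote 4B at 0x1c = fe3c7d67
  after D3: wrote 4B at 0x1d = d7208d1d
  after D4: wrote 4B at 0x0c = 208d1dcc
  after D5: wrote 6B at 0x1b = f081208d1dcc
query mem[0x1f]=0x1d, mem[0x10]=0x20, mem[0x26]=0xa9

MEM[0x1f,0x10,0x26] = 1d 20 a9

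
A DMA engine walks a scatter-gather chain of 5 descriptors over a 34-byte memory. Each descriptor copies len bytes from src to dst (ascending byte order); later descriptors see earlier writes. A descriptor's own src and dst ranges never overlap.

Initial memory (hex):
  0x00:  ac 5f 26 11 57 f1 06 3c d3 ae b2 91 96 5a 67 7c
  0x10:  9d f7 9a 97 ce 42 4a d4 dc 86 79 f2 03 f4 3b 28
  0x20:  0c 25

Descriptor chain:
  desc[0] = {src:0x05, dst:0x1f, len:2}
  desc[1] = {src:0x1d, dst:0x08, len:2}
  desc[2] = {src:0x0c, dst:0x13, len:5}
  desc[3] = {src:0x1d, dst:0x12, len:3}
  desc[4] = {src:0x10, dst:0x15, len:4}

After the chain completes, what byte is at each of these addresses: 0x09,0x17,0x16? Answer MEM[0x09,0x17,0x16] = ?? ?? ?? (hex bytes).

D0: mem[0x1f..0x20] <- [f1 06]
D1: mem[0x08..0x09] <- [f4 3b]
D2: mem[0x13..0x17] <- [96 5a 67 7c 9d]
D3: mem[0x12..0x14] <- [f4 3b f1]
D4: mem[0x15..0x18] <- [9d f7 f4 3b]
query mem[0x09]=0x3b, mem[0x17]=0xf4, mem[0x16]=0xf7

MEM[0x09,0x17,0x16] = 3b f4 f7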